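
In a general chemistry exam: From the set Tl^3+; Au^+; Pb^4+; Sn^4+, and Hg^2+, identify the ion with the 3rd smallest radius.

Tl^3+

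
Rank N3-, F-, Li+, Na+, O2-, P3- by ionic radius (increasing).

Work out protons and electrons: Li+ has 2 e⁻ (Z=3), Na+ has 10 e⁻ (Z=11), F- has 10 e⁻ (Z=9), O2- has 10 e⁻ (Z=8), N3- has 10 e⁻ (Z=7), P3- has 18 e⁻ (Z=15). Li+ < Na+ (same group, 1 shell fewer); Na+ < F- (both 10 e⁻, Z=11>9); F- < O2- (both 10 e⁻, Z=9>8); O2- < N3- (isoelectronic, higher Z=8 is smaller); N3- < P3- (same group, 1 shell fewer).

Li+ < Na+ < F- < O2- < N3- < P3-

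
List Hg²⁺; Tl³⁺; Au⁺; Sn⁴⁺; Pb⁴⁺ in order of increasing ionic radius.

Sn⁴⁺ < Pb⁴⁺ < Tl³⁺ < Hg²⁺ < Au⁺

Work out protons and electrons: Sn⁴⁺ (Z=50, 46 e⁻), Pb⁴⁺ (Z=82, 78 e⁻), Tl³⁺ (Z=81, 78 e⁻), Hg²⁺ (Z=80, 78 e⁻), Au⁺ (Z=79, 78 e⁻). Sn⁴⁺ < Pb⁴⁺ (same group, 1 shell fewer); Pb⁴⁺ < Tl³⁺ (isoelectronic, higher Z=82 is smaller); Tl³⁺ < Hg²⁺ (isoelectronic, higher Z=81 is smaller); Hg²⁺ < Au⁺ (both 78 e⁻, Z=80>79).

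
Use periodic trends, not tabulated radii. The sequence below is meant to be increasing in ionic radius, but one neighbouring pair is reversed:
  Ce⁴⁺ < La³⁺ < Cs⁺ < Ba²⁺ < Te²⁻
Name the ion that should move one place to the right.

Check each adjacent pair. Cs⁺ and Ba²⁺ are reversed: both have 54 electrons but Z(Ba)=56 > Z(Cs)=55, so Ba²⁺ should be the smaller of the two. No other neighbouring pair contradicts the periodic trends, so Cs⁺ is the ion listed too early.

Cs⁺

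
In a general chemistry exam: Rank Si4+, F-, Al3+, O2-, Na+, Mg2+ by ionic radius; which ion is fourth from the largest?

Mg2+

Each ion has 10 electrons. The ranking follows nuclear charge in reverse — greater Z gives a smaller radius. Si4+ (Z=14), Al3+ (Z=13), Mg2+ (Z=12), Na+ (Z=11), F- (Z=9), O2- (Z=8).
So the order is Si4+ < Al3+ < Mg2+ < Na+ < F- < O2-; the 4th-largest ion is Mg2+.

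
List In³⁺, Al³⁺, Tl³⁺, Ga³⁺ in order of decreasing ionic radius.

Same group, same charge. Going down the group adds an extra shell of electrons, so the ion gets larger: Al³⁺ is highest in the group and smallest.

Tl³⁺ > In³⁺ > Ga³⁺ > Al³⁺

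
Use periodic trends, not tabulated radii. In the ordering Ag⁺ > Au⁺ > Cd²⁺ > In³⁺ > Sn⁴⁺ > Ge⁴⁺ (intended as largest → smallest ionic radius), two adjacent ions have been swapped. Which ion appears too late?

Check each adjacent pair. Ag⁺ and Au⁺ are reversed: Ag⁺ and Au⁺ are in one column with the same charge; the lighter period-5 ion has one fewer shell and is smaller. No other neighbouring pair contradicts the periodic trends, so Au⁺ is the ion listed too late.

Au⁺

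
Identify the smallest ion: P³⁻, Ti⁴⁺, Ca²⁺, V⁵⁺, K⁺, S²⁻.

Each ion has 18 electrons. The ranking follows nuclear charge in reverse — greater Z gives a smaller radius. V⁵⁺ (Z=23), Ti⁴⁺ (Z=22), Ca²⁺ (Z=20), K⁺ (Z=19), S²⁻ (Z=16), P³⁻ (Z=15).

V⁵⁺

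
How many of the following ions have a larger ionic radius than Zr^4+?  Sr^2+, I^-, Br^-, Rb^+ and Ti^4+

Electron counts and nuclear charges: Ti^4+ has 18 e⁻ (Z=22), Zr^4+ has 36 e⁻ (Z=40), Sr^2+ has 36 e⁻ (Z=38), Rb^+ has 36 e⁻ (Z=37), Br^- has 36 e⁻ (Z=35), I^- has 54 e⁻ (Z=53). Ti^4+ < Zr^4+ (same group, 1 shell fewer); Zr^4+ < Sr^2+ (isoelectronic, higher Z=40 is smaller); Sr^2+ < Rb^+ (isoelectronic, higher Z=38 is smaller); Rb^+ < Br^- (both 36 e⁻, Z=37>35); Br^- < I^- (same group, period 4 vs 5).
Overall: Ti^4+ < Zr^4+ < Sr^2+ < Rb^+ < Br^- < I^-. Zr^4+ has 1 below it and 4 above. Count: 4.

4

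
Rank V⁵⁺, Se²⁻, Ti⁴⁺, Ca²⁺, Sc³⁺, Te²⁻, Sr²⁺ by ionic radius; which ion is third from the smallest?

Sc³⁺

V⁵⁺ has 18 e⁻ (Z=23), Ti⁴⁺ has 18 e⁻ (Z=22), Sc³⁺ has 18 e⁻ (Z=21), Ca²⁺ has 18 e⁻ (Z=20), Sr²⁺ has 36 e⁻ (Z=38), Se²⁻ has 36 e⁻ (Z=34), Te²⁻ has 54 e⁻ (Z=52). V⁵⁺ < Ti⁴⁺ (isoelectronic, higher Z=23 is smaller); Ti⁴⁺ < Sc³⁺ (isoelectronic, higher Z=22 is smaller); Sc³⁺ < Ca²⁺ (isoelectronic, higher Z=21 is smaller); Ca²⁺ < Sr²⁺ (same group, 1 shell fewer); Sr²⁺ < Se²⁻ (isoelectronic, higher Z=38 is smaller); Se²⁻ < Te²⁻ (same group, period 4 vs 5).
Full ascending order: V⁵⁺ < Ti⁴⁺ < Sc³⁺ < Ca²⁺ < Sr²⁺ < Se²⁻ < Te²⁻. Counting from the smallest, position 3 is Sc³⁺.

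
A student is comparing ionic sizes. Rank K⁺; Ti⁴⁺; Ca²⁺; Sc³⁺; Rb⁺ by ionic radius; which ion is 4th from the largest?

First list Z and electron count for each: Ti⁴⁺ (Z=22, 18 e⁻), Sc³⁺ (Z=21, 18 e⁻), Ca²⁺ (Z=20, 18 e⁻), K⁺ (Z=19, 18 e⁻), Rb⁺ (Z=37, 36 e⁻). Ti⁴⁺ < Sc³⁺ (isoelectronic, higher Z=22 is smaller); Sc³⁺ < Ca²⁺ (isoelectronic, higher Z=21 is smaller); Ca²⁺ < K⁺ (both 18 e⁻, Z=20>19); K⁺ < Rb⁺ (same group, period 4 vs 5).
So the order is Ti⁴⁺ < Sc³⁺ < Ca²⁺ < K⁺ < Rb⁺; the 4th-largest ion is Sc³⁺.

Sc³⁺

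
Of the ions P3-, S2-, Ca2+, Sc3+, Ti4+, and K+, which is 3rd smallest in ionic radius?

Isoelectronic series (18 e⁻ each). Size is set by nuclear charge: more protons means a smaller ion. Ti4+ (Z=22), Sc3+ (Z=21), Ca2+ (Z=20), K+ (Z=19), S2- (Z=16), P3- (Z=15).
Full ascending order: Ti4+ < Sc3+ < Ca2+ < K+ < S2- < P3-. Counting from the smallest, position 3 is Ca2+.

Ca2+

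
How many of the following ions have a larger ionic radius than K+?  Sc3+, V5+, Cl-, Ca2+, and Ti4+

1

Isoelectronic series (18 e⁻ each). Size is set by nuclear charge: more protons means a smaller ion. V5+ (Z=23), Ti4+ (Z=22), Sc3+ (Z=21), Ca2+ (Z=20), K+ (Z=19), Cl- (Z=17).
Placing each against K+: smaller — V5+, Ti4+, Sc3+, Ca2+; larger — Cl-. So 1 is larger.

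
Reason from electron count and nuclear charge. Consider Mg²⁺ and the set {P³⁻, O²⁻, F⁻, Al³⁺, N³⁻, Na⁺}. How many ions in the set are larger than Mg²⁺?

5

Al³⁺: 10 e⁻, Z=13, Mg²⁺: 10 e⁻, Z=12, Na⁺: 10 e⁻, Z=11, F⁻: 10 e⁻, Z=9, O²⁻: 10 e⁻, Z=8, N³⁻: 10 e⁻, Z=7, P³⁻: 18 e⁻, Z=15. Al³⁺ < Mg²⁺ (both 10 e⁻, Z=13>12); Mg²⁺ < Na⁺ (isoelectronic, higher Z=12 is smaller); Na⁺ < F⁻ (both 10 e⁻, Z=11>9); F⁻ < O²⁻ (isoelectronic, higher Z=9 is smaller); O²⁻ < N³⁻ (isoelectronic, higher Z=8 is smaller); N³⁻ < P³⁻ (same group, 1 shell fewer).
Relative to Mg²⁺, the ions that are larger are Na⁺, F⁻, O²⁻, N³⁻, P³⁻. Count: 5.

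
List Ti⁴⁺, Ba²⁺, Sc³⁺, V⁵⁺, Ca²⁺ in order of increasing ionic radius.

Tabulating Z and e⁻: V⁵⁺: 18 e⁻, Z=23, Ti⁴⁺: 18 e⁻, Z=22, Sc³⁺: 18 e⁻, Z=21, Ca²⁺: 18 e⁻, Z=20, Ba²⁺: 54 e⁻, Z=56. V⁵⁺ < Ti⁴⁺ (isoelectronic, higher Z=23 is smaller); Ti⁴⁺ < Sc³⁺ (both 18 e⁻, Z=22>21); Sc³⁺ < Ca²⁺ (both 18 e⁻, Z=21>20); Ca²⁺ < Ba²⁺ (same group, 2 shells fewer).

V⁵⁺ < Ti⁴⁺ < Sc³⁺ < Ca²⁺ < Ba²⁺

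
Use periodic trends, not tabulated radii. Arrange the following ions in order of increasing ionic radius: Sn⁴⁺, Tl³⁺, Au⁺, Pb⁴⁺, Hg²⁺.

Sn⁴⁺ < Pb⁴⁺ < Tl³⁺ < Hg²⁺ < Au⁺

Sn⁴⁺ has 46 e⁻ (Z=50), Pb⁴⁺ has 78 e⁻ (Z=82), Tl³⁺ has 78 e⁻ (Z=81), Hg²⁺ has 78 e⁻ (Z=80), Au⁺ has 78 e⁻ (Z=79). Sn⁴⁺ < Pb⁴⁺ (same group, period 5 vs 6); Pb⁴⁺ < Tl³⁺ (isoelectronic, higher Z=82 is smaller); Tl³⁺ < Hg²⁺ (both 78 e⁻, Z=81>80); Hg²⁺ < Au⁺ (isoelectronic, higher Z=80 is smaller).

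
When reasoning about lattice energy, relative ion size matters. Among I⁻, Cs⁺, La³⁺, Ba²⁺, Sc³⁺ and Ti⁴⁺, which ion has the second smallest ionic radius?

Sc³⁺

Tabulating Z and e⁻: Ti⁴⁺ (Z=22, 18 e⁻), Sc³⁺ (Z=21, 18 e⁻), La³⁺ (Z=57, 54 e⁻), Ba²⁺ (Z=56, 54 e⁻), Cs⁺ (Z=55, 54 e⁻), I⁻ (Z=53, 54 e⁻). Ti⁴⁺ < Sc³⁺ (isoelectronic, higher Z=22 is smaller); Sc³⁺ < La³⁺ (same group, period 4 vs 6); La³⁺ < Ba²⁺ (both 54 e⁻, Z=57>56); Ba²⁺ < Cs⁺ (both 54 e⁻, Z=56>55); Cs⁺ < I⁻ (both 54 e⁻, Z=55>53).
So the order is Ti⁴⁺ < Sc³⁺ < La³⁺ < Ba²⁺ < Cs⁺ < I⁻; the 2nd-smallest ion is Sc³⁺.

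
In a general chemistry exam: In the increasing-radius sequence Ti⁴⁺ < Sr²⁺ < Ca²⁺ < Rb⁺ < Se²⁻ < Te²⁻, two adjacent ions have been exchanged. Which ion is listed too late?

Ca²⁺

Check each adjacent pair. Sr²⁺ and Ca²⁺ are reversed: both in group 2 with the same charge; Ca²⁺ (period 4) has the smaller radius. No other neighbouring pair contradicts the periodic trends, so Ca²⁺ is the ion listed too late.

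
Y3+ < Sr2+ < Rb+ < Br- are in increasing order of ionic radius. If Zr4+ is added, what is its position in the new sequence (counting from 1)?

All of these have 36 electrons (isoelectronic). With the same electron cloud, the ion with the most protons pulls it in tightest. Nuclear charges: Zr4+ (Z=40), Y3+ (Z=39), Sr2+ (Z=38), Rb+ (Z=37), Br- (Z=35). Highest Z is smallest.
Merged order: Zr4+ < Y3+ < Sr2+ < Rb+ < Br- — Zr4+ is number 1.

1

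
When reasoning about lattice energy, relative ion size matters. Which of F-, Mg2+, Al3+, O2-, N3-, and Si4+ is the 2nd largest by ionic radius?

All of these have 10 electrons (isoelectronic). With the same electron cloud, the ion with the most protons pulls it in tightest. Nuclear charges: Si4+ (Z=14), Al3+ (Z=13), Mg2+ (Z=12), F- (Z=9), O2- (Z=8), N3- (Z=7). Highest Z is smallest.
That gives Si4+ < Al3+ < Mg2+ < F- < O2- < N3-. From the largest end, number 2 is O2-.

O2-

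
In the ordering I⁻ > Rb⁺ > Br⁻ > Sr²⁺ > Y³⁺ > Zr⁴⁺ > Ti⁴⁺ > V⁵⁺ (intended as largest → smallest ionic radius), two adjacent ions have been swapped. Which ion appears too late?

Scanning neighbour by neighbour, only Rb⁺/Br⁻ violates a trend: Rb⁺ and Br⁻ share 36 electrons; the higher nuclear charge on Rb (Z=37) contracts it more, so Rb⁺ < Br⁻. That makes Br⁻ the one sitting a position late relative to where it belongs.

Br⁻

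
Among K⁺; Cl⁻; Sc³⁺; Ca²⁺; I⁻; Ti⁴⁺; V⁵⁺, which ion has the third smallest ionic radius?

Sc³⁺

First list Z and electron count for each: V⁵⁺: 18 e⁻, Z=23, Ti⁴⁺: 18 e⁻, Z=22, Sc³⁺: 18 e⁻, Z=21, Ca²⁺: 18 e⁻, Z=20, K⁺: 18 e⁻, Z=19, Cl⁻: 18 e⁻, Z=17, I⁻: 54 e⁻, Z=53. V⁵⁺ < Ti⁴⁺ (isoelectronic, higher Z=23 is smaller); Ti⁴⁺ < Sc³⁺ (isoelectronic, higher Z=22 is smaller); Sc³⁺ < Ca²⁺ (isoelectronic, higher Z=21 is smaller); Ca²⁺ < K⁺ (both 18 e⁻, Z=20>19); K⁺ < Cl⁻ (isoelectronic, higher Z=19 is smaller); Cl⁻ < I⁻ (same group, period 3 vs 5).
Full ascending order: V⁵⁺ < Ti⁴⁺ < Sc³⁺ < Ca²⁺ < K⁺ < Cl⁻ < I⁻. Counting from the smallest, position 3 is Sc³⁺.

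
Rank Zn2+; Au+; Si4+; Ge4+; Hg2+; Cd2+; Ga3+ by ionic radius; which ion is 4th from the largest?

Zn2+

Work out protons and electrons: Si4+ (Z=14, 10 e⁻), Ge4+ (Z=32, 28 e⁻), Ga3+ (Z=31, 28 e⁻), Zn2+ (Z=30, 28 e⁻), Cd2+ (Z=48, 46 e⁻), Hg2+ (Z=80, 78 e⁻), Au+ (Z=79, 78 e⁻). Si4+ < Ge4+ (same group, 1 shell fewer); Ge4+ < Ga3+ (isoelectronic, higher Z=32 is smaller); Ga3+ < Zn2+ (both 28 e⁻, Z=31>30); Zn2+ < Cd2+ (same group, 1 shell fewer); Cd2+ < Hg2+ (same group, 1 shell fewer); Hg2+ < Au+ (isoelectronic, higher Z=80 is smaller).
Ordering: Si4+ < Ge4+ < Ga3+ < Zn2+ < Cd2+ < Hg2+ < Au+. The 4th largest is Zn2+.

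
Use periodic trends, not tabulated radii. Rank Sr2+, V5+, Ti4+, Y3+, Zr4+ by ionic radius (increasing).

Work out protons and electrons: V5+ has 18 e⁻ (Z=23), Ti4+ has 18 e⁻ (Z=22), Zr4+ has 36 e⁻ (Z=40), Y3+ has 36 e⁻ (Z=39), Sr2+ has 36 e⁻ (Z=38). V5+ < Ti4+ (both 18 e⁻, Z=23>22); Ti4+ < Zr4+ (same group, period 4 vs 5); Zr4+ < Y3+ (both 36 e⁻, Z=40>39); Y3+ < Sr2+ (isoelectronic, higher Z=39 is smaller).

V5+ < Ti4+ < Zr4+ < Y3+ < Sr2+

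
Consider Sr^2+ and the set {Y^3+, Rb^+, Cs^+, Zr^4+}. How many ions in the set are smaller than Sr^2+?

Work out protons and electrons: Zr^4+ (Z=40, 36 e⁻), Y^3+ (Z=39, 36 e⁻), Sr^2+ (Z=38, 36 e⁻), Rb^+ (Z=37, 36 e⁻), Cs^+ (Z=55, 54 e⁻). Zr^4+ < Y^3+ (both 36 e⁻, Z=40>39); Y^3+ < Sr^2+ (both 36 e⁻, Z=39>38); Sr^2+ < Rb^+ (isoelectronic, higher Z=38 is smaller); Rb^+ < Cs^+ (same group, period 5 vs 6).
Ordering all of them (including Sr^2+) by radius gives Zr^4+ < Y^3+ < Sr^2+ < Rb^+ < Cs^+. So 2 are smaller.

2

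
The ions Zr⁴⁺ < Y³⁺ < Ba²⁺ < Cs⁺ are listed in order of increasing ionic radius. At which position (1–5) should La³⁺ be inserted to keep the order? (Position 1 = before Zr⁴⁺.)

3

Work out protons and electrons: Zr⁴⁺ has 36 e⁻ (Z=40), Y³⁺ has 36 e⁻ (Z=39), La³⁺ has 54 e⁻ (Z=57), Ba²⁺ has 54 e⁻ (Z=56), Cs⁺ has 54 e⁻ (Z=55). Zr⁴⁺ < Y³⁺ (isoelectronic, higher Z=40 is smaller); Y³⁺ < La³⁺ (same group, 1 shell fewer); La³⁺ < Ba²⁺ (isoelectronic, higher Z=57 is smaller); Ba²⁺ < Cs⁺ (isoelectronic, higher Z=56 is smaller).
The complete sequence is Zr⁴⁺ < Y³⁺ < La³⁺ < Ba²⁺ < Cs⁺. La³⁺ sits at position 3.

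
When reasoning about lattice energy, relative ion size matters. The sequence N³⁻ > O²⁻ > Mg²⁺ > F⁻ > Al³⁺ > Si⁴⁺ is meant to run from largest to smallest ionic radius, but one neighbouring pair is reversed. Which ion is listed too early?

Mg²⁺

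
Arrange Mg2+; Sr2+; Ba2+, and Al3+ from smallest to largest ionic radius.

First list Z and electron count for each: Al3+: 10 e⁻, Z=13, Mg2+: 10 e⁻, Z=12, Sr2+: 36 e⁻, Z=38, Ba2+: 54 e⁻, Z=56. Al3+ < Mg2+ (isoelectronic, higher Z=13 is smaller); Mg2+ < Sr2+ (same group, period 3 vs 5); Sr2+ < Ba2+ (same group, period 5 vs 6).

Al3+ < Mg2+ < Sr2+ < Ba2+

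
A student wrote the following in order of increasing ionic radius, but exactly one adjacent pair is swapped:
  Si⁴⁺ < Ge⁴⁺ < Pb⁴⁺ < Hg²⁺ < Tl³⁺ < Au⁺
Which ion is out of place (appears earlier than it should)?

Scanning neighbour by neighbour, only Hg²⁺/Tl³⁺ violates a trend: Tl³⁺ and Hg²⁺ share 78 electrons; the higher nuclear charge on Tl (Z=81) contracts it more, so Tl³⁺ < Hg²⁺. That makes Hg²⁺ the one sitting a position early relative to where it belongs.

Hg²⁺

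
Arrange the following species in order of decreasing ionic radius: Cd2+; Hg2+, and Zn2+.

All are in the same group with charge +2. Radius grows down the group as n (the outermost shell) increases.

Hg2+ > Cd2+ > Zn2+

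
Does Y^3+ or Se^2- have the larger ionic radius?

Se^2-

Isoelectronic series (36 e⁻ each). Size is set by nuclear charge: more protons means a smaller ion. Y^3+ (Z=39), Se^2- (Z=34).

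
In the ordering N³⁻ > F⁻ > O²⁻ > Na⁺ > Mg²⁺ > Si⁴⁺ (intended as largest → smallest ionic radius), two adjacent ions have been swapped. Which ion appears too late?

O²⁻

Check each adjacent pair. F⁻ and O²⁻ are reversed: F⁻ and O²⁻ share 10 electrons; the higher nuclear charge on F (Z=9) contracts it more, so F⁻ < O²⁻. No other neighbouring pair contradicts the periodic trends, so O²⁻ is the ion listed too late.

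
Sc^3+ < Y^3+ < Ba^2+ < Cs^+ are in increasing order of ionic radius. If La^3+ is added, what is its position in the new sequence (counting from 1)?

Sc^3+: 18 e⁻, Z=21, Y^3+: 36 e⁻, Z=39, La^3+: 54 e⁻, Z=57, Ba^2+: 54 e⁻, Z=56, Cs^+: 54 e⁻, Z=55. Sc^3+ < Y^3+ (same group, 1 shell fewer); Y^3+ < La^3+ (same group, 1 shell fewer); La^3+ < Ba^2+ (both 54 e⁻, Z=57>56); Ba^2+ < Cs^+ (isoelectronic, higher Z=56 is smaller).
With La^3+ included the full order is Sc^3+ < Y^3+ < La^3+ < Ba^2+ < Cs^+, so it takes position 3.

3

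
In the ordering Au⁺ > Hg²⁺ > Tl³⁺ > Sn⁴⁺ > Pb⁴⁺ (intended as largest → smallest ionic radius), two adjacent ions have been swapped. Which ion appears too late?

Compare adjacent ions: both in group 14 with the same charge; Sn⁴⁺ (period 5) has the smaller radius — yet in this decreasing list Sn⁴⁺ sits before Pb⁴⁺. Nothing else is reversed, so Pb⁴⁺ should move one place to the left.

Pb⁴⁺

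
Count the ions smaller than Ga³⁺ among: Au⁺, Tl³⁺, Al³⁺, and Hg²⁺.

Electron counts and nuclear charges: Al³⁺ has 10 e⁻ (Z=13), Ga³⁺ has 28 e⁻ (Z=31), Tl³⁺ has 78 e⁻ (Z=81), Hg²⁺ has 78 e⁻ (Z=80), Au⁺ has 78 e⁻ (Z=79). Al³⁺ < Ga³⁺ (same group, 1 shell fewer); Ga³⁺ < Tl³⁺ (same group, 2 shells fewer); Tl³⁺ < Hg²⁺ (both 78 e⁻, Z=81>80); Hg²⁺ < Au⁺ (both 78 e⁻, Z=80>79).
Relative to Ga³⁺, the ions that are smaller are Al³⁺. So 1 is smaller.

1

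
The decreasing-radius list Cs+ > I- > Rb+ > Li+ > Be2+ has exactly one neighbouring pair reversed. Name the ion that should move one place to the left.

Scanning neighbour by neighbour, only Cs+/I- violates a trend: both have 54 electrons but Z(Cs)=55 > Z(I)=53, so Cs+ should be the smaller of the two. That makes I- the one sitting a position late relative to where it belongs.

I-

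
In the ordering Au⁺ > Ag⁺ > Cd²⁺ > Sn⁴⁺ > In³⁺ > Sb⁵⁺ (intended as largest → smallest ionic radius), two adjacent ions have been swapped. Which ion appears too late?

In³⁺

The pair Sn⁴⁺, In³⁺ is the wrong way round — they are isoelectronic (46 e⁻) and Sn has more protons than In (50 vs 49), making Sn⁴⁺ smaller. All other adjacent pairs agree with periodic trends, so In³⁺ is the misplaced ion.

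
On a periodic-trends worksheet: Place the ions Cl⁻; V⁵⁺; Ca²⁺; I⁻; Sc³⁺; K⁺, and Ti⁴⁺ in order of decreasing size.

V⁵⁺ has 18 e⁻ (Z=23), Ti⁴⁺ has 18 e⁻ (Z=22), Sc³⁺ has 18 e⁻ (Z=21), Ca²⁺ has 18 e⁻ (Z=20), K⁺ has 18 e⁻ (Z=19), Cl⁻ has 18 e⁻ (Z=17), I⁻ has 54 e⁻ (Z=53). V⁵⁺ < Ti⁴⁺ (both 18 e⁻, Z=23>22); Ti⁴⁺ < Sc³⁺ (isoelectronic, higher Z=22 is smaller); Sc³⁺ < Ca²⁺ (both 18 e⁻, Z=21>20); Ca²⁺ < K⁺ (both 18 e⁻, Z=20>19); K⁺ < Cl⁻ (both 18 e⁻, Z=19>17); Cl⁻ < I⁻ (same group, 2 shells fewer).

I⁻ > Cl⁻ > K⁺ > Ca²⁺ > Sc³⁺ > Ti⁴⁺ > V⁵⁺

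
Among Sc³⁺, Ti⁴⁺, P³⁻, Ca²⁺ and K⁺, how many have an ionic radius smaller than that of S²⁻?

4

Isoelectronic series (18 e⁻ each). Size is set by nuclear charge: more protons means a smaller ion. Ti⁴⁺ (Z=22), Sc³⁺ (Z=21), Ca²⁺ (Z=20), K⁺ (Z=19), S²⁻ (Z=16), P³⁻ (Z=15).
Relative to S²⁻, the ions that are smaller are Ti⁴⁺, Sc³⁺, Ca²⁺, K⁺. So 4 are smaller.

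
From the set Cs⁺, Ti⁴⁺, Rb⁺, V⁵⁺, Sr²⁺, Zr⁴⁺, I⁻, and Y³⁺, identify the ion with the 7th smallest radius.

Tabulating Z and e⁻: V⁵⁺ has 18 e⁻ (Z=23), Ti⁴⁺ has 18 e⁻ (Z=22), Zr⁴⁺ has 36 e⁻ (Z=40), Y³⁺ has 36 e⁻ (Z=39), Sr²⁺ has 36 e⁻ (Z=38), Rb⁺ has 36 e⁻ (Z=37), Cs⁺ has 54 e⁻ (Z=55), I⁻ has 54 e⁻ (Z=53). V⁵⁺ < Ti⁴⁺ (both 18 e⁻, Z=23>22); Ti⁴⁺ < Zr⁴⁺ (same group, period 4 vs 5); Zr⁴⁺ < Y³⁺ (isoelectronic, higher Z=40 is smaller); Y³⁺ < Sr²⁺ (both 36 e⁻, Z=39>38); Sr²⁺ < Rb⁺ (isoelectronic, higher Z=38 is smaller); Rb⁺ < Cs⁺ (same group, 1 shell fewer); Cs⁺ < I⁻ (isoelectronic, higher Z=55 is smaller).
That gives V⁵⁺ < Ti⁴⁺ < Zr⁴⁺ < Y³⁺ < Sr²⁺ < Rb⁺ < Cs⁺ < I⁻. From the smallest end, number 7 is Cs⁺.

Cs⁺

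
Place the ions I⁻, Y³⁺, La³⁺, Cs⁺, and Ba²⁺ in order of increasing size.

Y³⁺ < La³⁺ < Ba²⁺ < Cs⁺ < I⁻

Work out protons and electrons: Y³⁺: 36 e⁻, Z=39, La³⁺: 54 e⁻, Z=57, Ba²⁺: 54 e⁻, Z=56, Cs⁺: 54 e⁻, Z=55, I⁻: 54 e⁻, Z=53. Y³⁺ < La³⁺ (same group, 1 shell fewer); La³⁺ < Ba²⁺ (isoelectronic, higher Z=57 is smaller); Ba²⁺ < Cs⁺ (both 54 e⁻, Z=56>55); Cs⁺ < I⁻ (both 54 e⁻, Z=55>53).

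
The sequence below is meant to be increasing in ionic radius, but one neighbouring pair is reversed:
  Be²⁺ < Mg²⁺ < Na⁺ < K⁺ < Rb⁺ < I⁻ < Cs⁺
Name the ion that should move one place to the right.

I⁻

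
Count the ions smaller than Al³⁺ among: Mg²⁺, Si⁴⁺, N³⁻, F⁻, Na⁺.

Each ion has 10 electrons. The ranking follows nuclear charge in reverse — greater Z gives a smaller radius. Si⁴⁺ (Z=14), Al³⁺ (Z=13), Mg²⁺ (Z=12), Na⁺ (Z=11), F⁻ (Z=9), N³⁻ (Z=7).
Placing each against Al³⁺: smaller — Si⁴⁺; larger — Mg²⁺, Na⁺, F⁻, N³⁻. So 1 is smaller.

1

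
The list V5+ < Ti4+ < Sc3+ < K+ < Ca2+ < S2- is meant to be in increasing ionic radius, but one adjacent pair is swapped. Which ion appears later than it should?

Ca2+

Compare adjacent ions: Ca2+ and K+ share 18 electrons; the higher nuclear charge on Ca (Z=20) contracts it more, so Ca2+ < K+ — yet in this increasing list K+ sits before Ca2+. Nothing else is reversed, so Ca2+ should move one place to the left.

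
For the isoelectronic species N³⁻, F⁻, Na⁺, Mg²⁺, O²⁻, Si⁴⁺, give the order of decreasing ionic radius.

All of these have 10 electrons (isoelectronic). With the same electron cloud, the ion with the most protons pulls it in tightest. Nuclear charges: Si⁴⁺ (Z=14), Mg²⁺ (Z=12), Na⁺ (Z=11), F⁻ (Z=9), O²⁻ (Z=8), N³⁻ (Z=7). Highest Z is smallest.

N³⁻ > O²⁻ > F⁻ > Na⁺ > Mg²⁺ > Si⁴⁺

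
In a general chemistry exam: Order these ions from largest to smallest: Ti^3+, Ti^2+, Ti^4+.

Same element, different charge: the more highly charged cation has fewer electrons and a greater effective nuclear charge per electron, making Ti^4+ the smallest.

Ti^2+ > Ti^3+ > Ti^4+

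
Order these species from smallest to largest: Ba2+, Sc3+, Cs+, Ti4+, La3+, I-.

Tabulating Z and e⁻: Ti4+: 18 e⁻, Z=22, Sc3+: 18 e⁻, Z=21, La3+: 54 e⁻, Z=57, Ba2+: 54 e⁻, Z=56, Cs+: 54 e⁻, Z=55, I-: 54 e⁻, Z=53. Ti4+ < Sc3+ (both 18 e⁻, Z=22>21); Sc3+ < La3+ (same group, 2 shells fewer); La3+ < Ba2+ (isoelectronic, higher Z=57 is smaller); Ba2+ < Cs+ (both 54 e⁻, Z=56>55); Cs+ < I- (both 54 e⁻, Z=55>53).

Ti4+ < Sc3+ < La3+ < Ba2+ < Cs+ < I-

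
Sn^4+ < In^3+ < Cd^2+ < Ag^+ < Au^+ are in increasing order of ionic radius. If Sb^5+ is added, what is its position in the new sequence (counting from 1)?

Tabulating Z and e⁻: Sb^5+: 46 e⁻, Z=51, Sn^4+: 46 e⁻, Z=50, In^3+: 46 e⁻, Z=49, Cd^2+: 46 e⁻, Z=48, Ag^+: 46 e⁻, Z=47, Au^+: 78 e⁻, Z=79. Sb^5+ < Sn^4+ (both 46 e⁻, Z=51>50); Sn^4+ < In^3+ (both 46 e⁻, Z=50>49); In^3+ < Cd^2+ (both 46 e⁻, Z=49>48); Cd^2+ < Ag^+ (both 46 e⁻, Z=48>47); Ag^+ < Au^+ (same group, period 5 vs 6).
The complete sequence is Sb^5+ < Sn^4+ < In^3+ < Cd^2+ < Ag^+ < Au^+. Sb^5+ sits at position 1.

1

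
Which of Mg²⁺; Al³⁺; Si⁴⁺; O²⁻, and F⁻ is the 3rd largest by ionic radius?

Mg²⁺

All of these have 10 electrons (isoelectronic). With the same electron cloud, the ion with the most protons pulls it in tightest. Nuclear charges: Si⁴⁺ (Z=14), Al³⁺ (Z=13), Mg²⁺ (Z=12), F⁻ (Z=9), O²⁻ (Z=8). Highest Z is smallest.
So the order is Si⁴⁺ < Al³⁺ < Mg²⁺ < F⁻ < O²⁻; the 3rd-largest ion is Mg²⁺.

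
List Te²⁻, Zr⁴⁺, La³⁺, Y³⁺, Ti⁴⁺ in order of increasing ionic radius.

Ti⁴⁺ < Zr⁴⁺ < Y³⁺ < La³⁺ < Te²⁻

Ti⁴⁺ has 18 e⁻ (Z=22), Zr⁴⁺ has 36 e⁻ (Z=40), Y³⁺ has 36 e⁻ (Z=39), La³⁺ has 54 e⁻ (Z=57), Te²⁻ has 54 e⁻ (Z=52). Ti⁴⁺ < Zr⁴⁺ (same group, period 4 vs 5); Zr⁴⁺ < Y³⁺ (both 36 e⁻, Z=40>39); Y³⁺ < La³⁺ (same group, period 5 vs 6); La³⁺ < Te²⁻ (both 54 e⁻, Z=57>52).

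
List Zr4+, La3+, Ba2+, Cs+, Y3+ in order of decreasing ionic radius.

Zr4+ has 36 e⁻ (Z=40), Y3+ has 36 e⁻ (Z=39), La3+ has 54 e⁻ (Z=57), Ba2+ has 54 e⁻ (Z=56), Cs+ has 54 e⁻ (Z=55). Zr4+ < Y3+ (both 36 e⁻, Z=40>39); Y3+ < La3+ (same group, period 5 vs 6); La3+ < Ba2+ (both 54 e⁻, Z=57>56); Ba2+ < Cs+ (isoelectronic, higher Z=56 is smaller).

Cs+ > Ba2+ > La3+ > Y3+ > Zr4+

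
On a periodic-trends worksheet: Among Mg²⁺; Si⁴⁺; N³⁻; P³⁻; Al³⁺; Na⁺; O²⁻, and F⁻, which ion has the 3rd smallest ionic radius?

Mg²⁺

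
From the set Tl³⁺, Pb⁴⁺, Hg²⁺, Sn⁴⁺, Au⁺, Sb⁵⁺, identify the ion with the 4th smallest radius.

Tl³⁺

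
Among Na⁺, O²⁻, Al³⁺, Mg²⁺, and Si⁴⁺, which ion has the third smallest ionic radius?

Mg²⁺

Each ion has 10 electrons. The ranking follows nuclear charge in reverse — greater Z gives a smaller radius. Si⁴⁺ (Z=14), Al³⁺ (Z=13), Mg²⁺ (Z=12), Na⁺ (Z=11), O²⁻ (Z=8).
Full ascending order: Si⁴⁺ < Al³⁺ < Mg²⁺ < Na⁺ < O²⁻. Counting from the smallest, position 3 is Mg²⁺.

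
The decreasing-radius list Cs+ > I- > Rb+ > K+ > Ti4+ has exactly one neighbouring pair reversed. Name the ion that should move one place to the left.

I-

Check each adjacent pair. Cs+ and I- are reversed: Cs+ and I- share 54 electrons; the higher nuclear charge on Cs (Z=55) contracts it more, so Cs+ < I-. No other neighbouring pair contradicts the periodic trends, so I- is the ion listed too late.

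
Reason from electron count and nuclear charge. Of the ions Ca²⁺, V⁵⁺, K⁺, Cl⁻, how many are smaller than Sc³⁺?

1

All of these have 18 electrons (isoelectronic). With the same electron cloud, the ion with the most protons pulls it in tightest. Nuclear charges: V⁵⁺ (Z=23), Sc³⁺ (Z=21), Ca²⁺ (Z=20), K⁺ (Z=19), Cl⁻ (Z=17). Highest Z is smallest.
Placing each against Sc³⁺: smaller — V⁵⁺; larger — Ca²⁺, K⁺, Cl⁻. That's 1.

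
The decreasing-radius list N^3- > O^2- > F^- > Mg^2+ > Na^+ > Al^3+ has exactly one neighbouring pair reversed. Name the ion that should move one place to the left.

Na^+

Check each adjacent pair. Mg^2+ and Na^+ are reversed: they are isoelectronic (10 e⁻) and Mg has more protons than Na (12 vs 11), making Mg^2+ smaller. No other neighbouring pair contradicts the periodic trends, so Na^+ is the ion listed too late.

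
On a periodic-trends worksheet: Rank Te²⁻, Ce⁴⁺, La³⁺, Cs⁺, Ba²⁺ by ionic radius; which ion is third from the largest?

Ba²⁺

All of these have 54 electrons (isoelectronic). With the same electron cloud, the ion with the most protons pulls it in tightest. Nuclear charges: Ce⁴⁺ (Z=58), La³⁺ (Z=57), Ba²⁺ (Z=56), Cs⁺ (Z=55), Te²⁻ (Z=52). Highest Z is smallest.
Full ascending order: Ce⁴⁺ < La³⁺ < Ba²⁺ < Cs⁺ < Te²⁻. Counting from the largest, position 3 is Ba²⁺.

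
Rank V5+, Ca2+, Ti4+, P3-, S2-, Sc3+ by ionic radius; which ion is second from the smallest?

Ti4+

Each ion has 18 electrons. The ranking follows nuclear charge in reverse — greater Z gives a smaller radius. V5+ (Z=23), Ti4+ (Z=22), Sc3+ (Z=21), Ca2+ (Z=20), S2- (Z=16), P3- (Z=15).
So the order is V5+ < Ti4+ < Sc3+ < Ca2+ < S2- < P3-; the 2nd-smallest ion is Ti4+.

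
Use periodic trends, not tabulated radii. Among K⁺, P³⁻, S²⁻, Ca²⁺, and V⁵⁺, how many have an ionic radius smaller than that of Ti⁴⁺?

Each ion has 18 electrons. The ranking follows nuclear charge in reverse — greater Z gives a smaller radius. V⁵⁺ (Z=23), Ti⁴⁺ (Z=22), Ca²⁺ (Z=20), K⁺ (Z=19), S²⁻ (Z=16), P³⁻ (Z=15).
Ordering all of them (including Ti⁴⁺) by radius gives V⁵⁺ < Ti⁴⁺ < Ca²⁺ < K⁺ < S²⁻ < P³⁻. Count: 1.

1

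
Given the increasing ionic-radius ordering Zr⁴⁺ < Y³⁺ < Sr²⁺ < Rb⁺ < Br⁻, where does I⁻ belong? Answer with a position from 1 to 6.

Electron counts and nuclear charges: Zr⁴⁺: 36 e⁻, Z=40, Y³⁺: 36 e⁻, Z=39, Sr²⁺: 36 e⁻, Z=38, Rb⁺: 36 e⁻, Z=37, Br⁻: 36 e⁻, Z=35, I⁻: 54 e⁻, Z=53. Zr⁴⁺ < Y³⁺ (both 36 e⁻, Z=40>39); Y³⁺ < Sr²⁺ (isoelectronic, higher Z=39 is smaller); Sr²⁺ < Rb⁺ (both 36 e⁻, Z=38>37); Rb⁺ < Br⁻ (isoelectronic, higher Z=37 is smaller); Br⁻ < I⁻ (same group, 1 shell fewer).
Putting I⁻ in gives Zr⁴⁺ < Y³⁺ < Sr²⁺ < Rb⁺ < Br⁻ < I⁻; it lands at slot 6.

6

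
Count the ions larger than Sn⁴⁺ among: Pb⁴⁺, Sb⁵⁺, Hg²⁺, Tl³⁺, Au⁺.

Sb⁵⁺ (Z=51, 46 e⁻), Sn⁴⁺ (Z=50, 46 e⁻), Pb⁴⁺ (Z=82, 78 e⁻), Tl³⁺ (Z=81, 78 e⁻), Hg²⁺ (Z=80, 78 e⁻), Au⁺ (Z=79, 78 e⁻). Sb⁵⁺ < Sn⁴⁺ (isoelectronic, higher Z=51 is smaller); Sn⁴⁺ < Pb⁴⁺ (same group, 1 shell fewer); Pb⁴⁺ < Tl³⁺ (isoelectronic, higher Z=82 is smaller); Tl³⁺ < Hg²⁺ (isoelectronic, higher Z=81 is smaller); Hg²⁺ < Au⁺ (isoelectronic, higher Z=80 is smaller).
Relative to Sn⁴⁺, the ions that are larger are Pb⁴⁺, Tl³⁺, Hg²⁺, Au⁺. Count: 4.

4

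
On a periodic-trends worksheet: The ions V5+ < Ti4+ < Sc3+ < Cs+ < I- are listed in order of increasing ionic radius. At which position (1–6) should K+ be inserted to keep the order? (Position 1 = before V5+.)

First list Z and electron count for each: V5+: 18 e⁻, Z=23, Ti4+: 18 e⁻, Z=22, Sc3+: 18 e⁻, Z=21, K+: 18 e⁻, Z=19, Cs+: 54 e⁻, Z=55, I-: 54 e⁻, Z=53. V5+ < Ti4+ (isoelectronic, higher Z=23 is smaller); Ti4+ < Sc3+ (both 18 e⁻, Z=22>21); Sc3+ < K+ (isoelectronic, higher Z=21 is smaller); K+ < Cs+ (same group, 2 shells fewer); Cs+ < I- (both 54 e⁻, Z=55>53).
Merged order: V5+ < Ti4+ < Sc3+ < K+ < Cs+ < I- — K+ is number 4.

4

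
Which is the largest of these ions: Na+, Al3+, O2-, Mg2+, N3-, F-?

All of these have 10 electrons (isoelectronic). With the same electron cloud, the ion with the most protons pulls it in tightest. Nuclear charges: Al3+ (Z=13), Mg2+ (Z=12), Na+ (Z=11), F- (Z=9), O2- (Z=8), N3- (Z=7). Highest Z is smallest.

N3-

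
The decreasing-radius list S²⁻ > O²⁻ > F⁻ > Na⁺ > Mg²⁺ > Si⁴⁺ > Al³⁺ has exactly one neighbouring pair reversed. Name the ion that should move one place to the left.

Check each adjacent pair. Si⁴⁺ and Al³⁺ are reversed: both have 10 electrons but Z(Si)=14 > Z(Al)=13, so Si⁴⁺ should be the smaller of the two. No other neighbouring pair contradicts the periodic trends, so Al³⁺ is the ion listed too late.

Al³⁺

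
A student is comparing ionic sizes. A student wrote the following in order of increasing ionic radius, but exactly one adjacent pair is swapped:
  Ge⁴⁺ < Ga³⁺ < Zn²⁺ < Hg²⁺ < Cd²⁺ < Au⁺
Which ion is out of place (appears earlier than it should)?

Hg²⁺

Check each adjacent pair. Hg²⁺ and Cd²⁺ are reversed: Cd²⁺ and Hg²⁺ are in one column with the same charge; the lighter period-5 ion has one fewer shell and is smaller. No other neighbouring pair contradicts the periodic trends, so Hg²⁺ is the ion listed too early.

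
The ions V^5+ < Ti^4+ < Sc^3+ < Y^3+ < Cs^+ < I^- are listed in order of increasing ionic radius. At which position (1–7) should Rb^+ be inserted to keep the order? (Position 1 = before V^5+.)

Work out protons and electrons: V^5+: 18 e⁻, Z=23, Ti^4+: 18 e⁻, Z=22, Sc^3+: 18 e⁻, Z=21, Y^3+: 36 e⁻, Z=39, Rb^+: 36 e⁻, Z=37, Cs^+: 54 e⁻, Z=55, I^-: 54 e⁻, Z=53. V^5+ < Ti^4+ (isoelectronic, higher Z=23 is smaller); Ti^4+ < Sc^3+ (both 18 e⁻, Z=22>21); Sc^3+ < Y^3+ (same group, 1 shell fewer); Y^3+ < Rb^+ (isoelectronic, higher Z=39 is smaller); Rb^+ < Cs^+ (same group, 1 shell fewer); Cs^+ < I^- (isoelectronic, higher Z=55 is smaller).
Merged order: V^5+ < Ti^4+ < Sc^3+ < Y^3+ < Rb^+ < Cs^+ < I^- — Rb^+ is number 5.

5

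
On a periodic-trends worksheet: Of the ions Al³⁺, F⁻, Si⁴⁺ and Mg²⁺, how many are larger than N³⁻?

All of these have 10 electrons (isoelectronic). With the same electron cloud, the ion with the most protons pulls it in tightest. Nuclear charges: Si⁴⁺ (Z=14), Al³⁺ (Z=13), Mg²⁺ (Z=12), F⁻ (Z=9), N³⁻ (Z=7). Highest Z is smallest.
Ordering all of them (including N³⁻) by radius gives Si⁴⁺ < Al³⁺ < Mg²⁺ < F⁻ < N³⁻. Count: 0.

0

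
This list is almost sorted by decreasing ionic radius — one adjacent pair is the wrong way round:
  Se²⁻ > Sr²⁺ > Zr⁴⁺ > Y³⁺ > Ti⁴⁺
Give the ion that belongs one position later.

The pair Zr⁴⁺, Y³⁺ is the wrong way round — Zr⁴⁺ and Y³⁺ share 36 electrons; the higher nuclear charge on Zr (Z=40) contracts it more, so Zr⁴⁺ < Y³⁺. All other adjacent pairs agree with periodic trends, so Zr⁴⁺ is the misplaced ion.

Zr⁴⁺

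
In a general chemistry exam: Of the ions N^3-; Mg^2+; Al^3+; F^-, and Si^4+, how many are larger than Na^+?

2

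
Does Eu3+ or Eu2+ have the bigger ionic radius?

Same element, different charge: the more highly charged cation has fewer electrons and a greater effective nuclear charge per electron, making Eu3+ the smallest.

Eu2+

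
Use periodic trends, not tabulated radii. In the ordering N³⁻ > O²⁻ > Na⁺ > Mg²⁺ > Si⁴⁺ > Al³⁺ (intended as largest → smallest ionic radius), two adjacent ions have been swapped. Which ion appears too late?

The pair Si⁴⁺, Al³⁺ is the wrong way round — Si⁴⁺ and Al³⁺ share 10 electrons; the higher nuclear charge on Si (Z=14) contracts it more, so Si⁴⁺ < Al³⁺. All other adjacent pairs agree with periodic trends, so Al³⁺ is the misplaced ion.

Al³⁺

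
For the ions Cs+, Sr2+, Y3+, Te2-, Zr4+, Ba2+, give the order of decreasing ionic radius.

Te2- > Cs+ > Ba2+ > Sr2+ > Y3+ > Zr4+

Zr4+: 36 e⁻, Z=40, Y3+: 36 e⁻, Z=39, Sr2+: 36 e⁻, Z=38, Ba2+: 54 e⁻, Z=56, Cs+: 54 e⁻, Z=55, Te2-: 54 e⁻, Z=52. Zr4+ < Y3+ (isoelectronic, higher Z=40 is smaller); Y3+ < Sr2+ (both 36 e⁻, Z=39>38); Sr2+ < Ba2+ (same group, period 5 vs 6); Ba2+ < Cs+ (isoelectronic, higher Z=56 is smaller); Cs+ < Te2- (isoelectronic, higher Z=55 is smaller).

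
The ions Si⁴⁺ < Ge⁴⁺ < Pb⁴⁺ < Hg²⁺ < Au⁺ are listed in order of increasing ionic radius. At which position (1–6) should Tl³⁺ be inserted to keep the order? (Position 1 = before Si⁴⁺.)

4

Si⁴⁺ has 10 e⁻ (Z=14), Ge⁴⁺ has 28 e⁻ (Z=32), Pb⁴⁺ has 78 e⁻ (Z=82), Tl³⁺ has 78 e⁻ (Z=81), Hg²⁺ has 78 e⁻ (Z=80), Au⁺ has 78 e⁻ (Z=79). Si⁴⁺ < Ge⁴⁺ (same group, 1 shell fewer); Ge⁴⁺ < Pb⁴⁺ (same group, 2 shells fewer); Pb⁴⁺ < Tl³⁺ (isoelectronic, higher Z=82 is smaller); Tl³⁺ < Hg²⁺ (both 78 e⁻, Z=81>80); Hg²⁺ < Au⁺ (isoelectronic, higher Z=80 is smaller).
Putting Tl³⁺ in gives Si⁴⁺ < Ge⁴⁺ < Pb⁴⁺ < Tl³⁺ < Hg²⁺ < Au⁺; it lands at slot 4.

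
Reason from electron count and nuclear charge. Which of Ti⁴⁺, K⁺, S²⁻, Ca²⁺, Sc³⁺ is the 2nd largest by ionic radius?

All of these have 18 electrons (isoelectronic). With the same electron cloud, the ion with the most protons pulls it in tightest. Nuclear charges: Ti⁴⁺ (Z=22), Sc³⁺ (Z=21), Ca²⁺ (Z=20), K⁺ (Z=19), S²⁻ (Z=16). Highest Z is smallest.
So the order is Ti⁴⁺ < Sc³⁺ < Ca²⁺ < K⁺ < S²⁻; the 2nd-largest ion is K⁺.

K⁺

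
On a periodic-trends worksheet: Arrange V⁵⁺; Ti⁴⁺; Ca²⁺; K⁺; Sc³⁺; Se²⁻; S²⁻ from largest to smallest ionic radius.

Se²⁻ > S²⁻ > K⁺ > Ca²⁺ > Sc³⁺ > Ti⁴⁺ > V⁵⁺

Work out protons and electrons: V⁵⁺ has 18 e⁻ (Z=23), Ti⁴⁺ has 18 e⁻ (Z=22), Sc³⁺ has 18 e⁻ (Z=21), Ca²⁺ has 18 e⁻ (Z=20), K⁺ has 18 e⁻ (Z=19), S²⁻ has 18 e⁻ (Z=16), Se²⁻ has 36 e⁻ (Z=34). V⁵⁺ < Ti⁴⁺ (isoelectronic, higher Z=23 is smaller); Ti⁴⁺ < Sc³⁺ (isoelectronic, higher Z=22 is smaller); Sc³⁺ < Ca²⁺ (isoelectronic, higher Z=21 is smaller); Ca²⁺ < K⁺ (both 18 e⁻, Z=20>19); K⁺ < S²⁻ (both 18 e⁻, Z=19>16); S²⁻ < Se²⁻ (same group, period 3 vs 4).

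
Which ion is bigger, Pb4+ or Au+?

Au+

These species are isoelectronic with 78 electrons. The only difference is the number of protons: Pb4+ (Z=82), Au+ (Z=79). The strongest nuclear pull (Pb4+) gives the smallest ion.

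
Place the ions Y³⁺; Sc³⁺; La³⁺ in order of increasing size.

Same group, same charge. Going down the group adds an extra shell of electrons, so the ion gets larger: Sc³⁺ is highest in the group and smallest.

Sc³⁺ < Y³⁺ < La³⁺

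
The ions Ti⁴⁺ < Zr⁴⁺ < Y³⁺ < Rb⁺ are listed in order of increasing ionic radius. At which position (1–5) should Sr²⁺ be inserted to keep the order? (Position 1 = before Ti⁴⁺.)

4

Ti⁴⁺ has 18 e⁻ (Z=22), Zr⁴⁺ has 36 e⁻ (Z=40), Y³⁺ has 36 e⁻ (Z=39), Sr²⁺ has 36 e⁻ (Z=38), Rb⁺ has 36 e⁻ (Z=37). Ti⁴⁺ < Zr⁴⁺ (same group, period 4 vs 5); Zr⁴⁺ < Y³⁺ (isoelectronic, higher Z=40 is smaller); Y³⁺ < Sr²⁺ (isoelectronic, higher Z=39 is smaller); Sr²⁺ < Rb⁺ (both 36 e⁻, Z=38>37).
Putting Sr²⁺ in gives Ti⁴⁺ < Zr⁴⁺ < Y³⁺ < Sr²⁺ < Rb⁺; it lands at slot 4.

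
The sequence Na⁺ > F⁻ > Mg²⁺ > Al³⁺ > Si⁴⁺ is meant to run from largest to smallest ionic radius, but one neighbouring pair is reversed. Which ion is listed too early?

Compare adjacent ions: they are isoelectronic (10 e⁻) and Na has more protons than F (11 vs 9), making Na⁺ smaller — yet in this decreasing list Na⁺ sits before F⁻. Nothing else is reversed, so Na⁺ should move one place to the right.

Na⁺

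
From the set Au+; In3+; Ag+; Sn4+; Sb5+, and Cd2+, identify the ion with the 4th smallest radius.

Cd2+

Electron counts and nuclear charges: Sb5+ has 46 e⁻ (Z=51), Sn4+ has 46 e⁻ (Z=50), In3+ has 46 e⁻ (Z=49), Cd2+ has 46 e⁻ (Z=48), Ag+ has 46 e⁻ (Z=47), Au+ has 78 e⁻ (Z=79). Sb5+ < Sn4+ (isoelectronic, higher Z=51 is smaller); Sn4+ < In3+ (isoelectronic, higher Z=50 is smaller); In3+ < Cd2+ (both 46 e⁻, Z=49>48); Cd2+ < Ag+ (isoelectronic, higher Z=48 is smaller); Ag+ < Au+ (same group, 1 shell fewer).
That gives Sb5+ < Sn4+ < In3+ < Cd2+ < Ag+ < Au+. From the smallest end, number 4 is Cd2+.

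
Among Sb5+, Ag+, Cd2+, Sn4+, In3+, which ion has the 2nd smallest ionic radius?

Sn4+

Isoelectronic series (46 e⁻ each). Size is set by nuclear charge: more protons means a smaller ion. Sb5+ (Z=51), Sn4+ (Z=50), In3+ (Z=49), Cd2+ (Z=48), Ag+ (Z=47).
That gives Sb5+ < Sn4+ < In3+ < Cd2+ < Ag+. From the smallest end, number 2 is Sn4+.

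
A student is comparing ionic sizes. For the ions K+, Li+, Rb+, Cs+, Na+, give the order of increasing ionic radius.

All are in the same group with charge +1. Radius grows down the group as n (the outermost shell) increases.

Li+ < Na+ < K+ < Rb+ < Cs+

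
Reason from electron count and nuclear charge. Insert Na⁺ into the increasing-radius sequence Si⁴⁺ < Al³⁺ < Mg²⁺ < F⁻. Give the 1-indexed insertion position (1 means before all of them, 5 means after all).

These species are isoelectronic with 10 electrons. The only difference is the number of protons: Si⁴⁺ (Z=14), Al³⁺ (Z=13), Mg²⁺ (Z=12), Na⁺ (Z=11), F⁻ (Z=9). The strongest nuclear pull (Si⁴⁺) gives the smallest ion.
Putting Na⁺ in gives Si⁴⁺ < Al³⁺ < Mg²⁺ < Na⁺ < F⁻; it lands at slot 4.

4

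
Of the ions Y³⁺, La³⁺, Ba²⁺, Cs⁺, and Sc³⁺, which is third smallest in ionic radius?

Work out protons and electrons: Sc³⁺: 18 e⁻, Z=21, Y³⁺: 36 e⁻, Z=39, La³⁺: 54 e⁻, Z=57, Ba²⁺: 54 e⁻, Z=56, Cs⁺: 54 e⁻, Z=55. Sc³⁺ < Y³⁺ (same group, 1 shell fewer); Y³⁺ < La³⁺ (same group, period 5 vs 6); La³⁺ < Ba²⁺ (both 54 e⁻, Z=57>56); Ba²⁺ < Cs⁺ (isoelectronic, higher Z=56 is smaller).
That gives Sc³⁺ < Y³⁺ < La³⁺ < Ba²⁺ < Cs⁺. From the smallest end, number 3 is La³⁺.

La³⁺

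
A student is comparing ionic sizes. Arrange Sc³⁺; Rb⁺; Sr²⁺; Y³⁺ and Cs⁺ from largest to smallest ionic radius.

Cs⁺ > Rb⁺ > Sr²⁺ > Y³⁺ > Sc³⁺

Electron counts and nuclear charges: Sc³⁺ (Z=21, 18 e⁻), Y³⁺ (Z=39, 36 e⁻), Sr²⁺ (Z=38, 36 e⁻), Rb⁺ (Z=37, 36 e⁻), Cs⁺ (Z=55, 54 e⁻). Sc³⁺ < Y³⁺ (same group, 1 shell fewer); Y³⁺ < Sr²⁺ (both 36 e⁻, Z=39>38); Sr²⁺ < Rb⁺ (both 36 e⁻, Z=38>37); Rb⁺ < Cs⁺ (same group, 1 shell fewer).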